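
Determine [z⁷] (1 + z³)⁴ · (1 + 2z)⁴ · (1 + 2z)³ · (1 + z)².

(1 + z³)⁴ has coefficients 1,0,0,4,0,0,6,0 for degrees 0…7.
(1 + 2z)⁴ has coefficients 1,8,24,32,16,0,0,0 for degrees 0…7.
Multiplying by (1 + 2z)³ gives running coefficients 1,14,84,280,560,672,448,128 for degrees 0…7.
Finally multiplying by (1 + z)², the product of all factors after the first has coefficients 1,16,113,462,1204,2072,2352,1696 for degrees 0…7.
[z⁷] = 1·1696 + 4·1204 + 6·16 = 6608.

6608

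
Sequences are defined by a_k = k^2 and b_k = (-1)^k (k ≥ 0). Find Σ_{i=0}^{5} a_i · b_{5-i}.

Write out a_i and b_{5-i} for i = 0,…,5 and sum the products.
Σ = 0·(-1) + 1·1 + 4·(-1) + 9·1 + 16·(-1) + 25·1 = 15.

15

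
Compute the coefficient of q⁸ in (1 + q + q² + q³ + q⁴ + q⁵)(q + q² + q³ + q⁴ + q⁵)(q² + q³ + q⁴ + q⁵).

(1 + q + q² + q³ + q⁴ + q⁵) has coefficients 1,1,1,1,1,1 for degrees 0…5.
(q + q² + q³ + q⁴ + q⁵) has coefficients 0,1,1,1,1,1,0,0,0 for degrees 0…8.
Finally multiplying by (q² + q³ + q⁴ + q⁵), the product of all factors after the first has coefficients 0,0,0,1,2,3,4,4,3 for degrees 0…8.
[q⁸] = 1·3 + 1·4 + 1·4 + 1·3 + 1·2 + 1·1 = 17.

17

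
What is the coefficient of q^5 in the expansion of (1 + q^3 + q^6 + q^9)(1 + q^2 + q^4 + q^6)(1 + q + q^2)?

3

(1 + q^3 + q^6 + q^9) has coefficients 1,0,0,1,0,0 for degrees 0…5.
(1 + q^2 + q^4 + q^6) has coefficients 1,0,1,0,1,0 for degrees 0…5.
Finally multiplying by (1 + q + q^2), the product of all factors after the first has coefficients 1,1,2,1,2,1 for degrees 0…5.
[q^5] = 1·1 + 1·2 = 3.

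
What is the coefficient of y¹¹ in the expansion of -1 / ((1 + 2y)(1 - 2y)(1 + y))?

The denominator gives the recurrence a_n = −a_(n−1) + 4a_(n−2) + 4a_(n−3) for n ≥ 3; the numerator fixes a_0 = -1, a_1 = 1, a_2 = -5.
Iterating: -1, 1, -5, 5, -21, 21, -85, 85, -341, 341, -1365, 1365, so a_11 = 1365.

1365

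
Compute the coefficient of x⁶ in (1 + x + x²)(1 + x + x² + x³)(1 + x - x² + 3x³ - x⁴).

(1 + x + x²) has coefficients 1,1,1 for degrees 0…2.
(1 + x + x² + x³) has coefficients 1,1,1,1,0,0,0 for degrees 0…6.
Finally multiplying by (1 + x - x² + 3x³ - x⁴), the product of all factors after the first has coefficients 1,2,1,4,2,1,2 for degrees 0…6.
[x⁶] = 1·2 + 1·1 + 1·2 = 5.

5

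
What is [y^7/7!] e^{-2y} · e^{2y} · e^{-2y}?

The EGF product rule gives c_7 = Σ_{k_1+k_2+k_3=7} C(7; k_1,k_2,k_3) · ∏ g_i(k_i), where e^{-2y} gives (-2)^k; e^{2y} gives (2)^k; e^{-2y} gives (-2)^k.
g_1(k) for k = 0…7: 1, -2, 4, -8, 16, -32, 64, -128.
g_2(k) for k = 0…7: 1, 2, 4, 8, 16, 32, 64, 128.
g_3(k) for k = 0…7: 1, -2, 4, -8, 16, -32, 64, -128.
First combine the last two factors: h(k) = Σ_j C(k,j)·g_2(j)·g_3(k−j) for k = 0…7: 1, 0, 0, 0, 0, 0, 0, 0.
c_7 = Σ_k C(7,k)·g_1(k)·h(7−k) = 1·(-128)·1 = -128.

-128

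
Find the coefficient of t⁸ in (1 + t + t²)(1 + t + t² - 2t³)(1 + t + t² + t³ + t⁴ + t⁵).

-3

(1 + t + t²) has coefficients 1,1,1 for degrees 0…2.
(1 + t + t² - 2t³) has coefficients 1,1,1,-2,0,0,0,0,0 for degrees 0…8.
Finally multiplying by (1 + t + t² + t³ + t⁴ + t⁵), the product of all factors after the first has coefficients 1,2,3,1,1,1,0,-1,-2 for degrees 0…8.
[t⁸] = 1·(-2) + 1·(-1) + 1·0 = -3.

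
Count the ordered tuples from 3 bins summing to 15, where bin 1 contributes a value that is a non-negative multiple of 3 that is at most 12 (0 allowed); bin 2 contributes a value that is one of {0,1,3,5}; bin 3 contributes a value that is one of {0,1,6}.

The generating function for the choices is (1 + x^3 + x^6 + x^9 + x^12)·(1 + x + x^3 + x^5)·(1 + x + x^6); the count is [x^15].
(1 + x^3 + x^6 + x^9 + x^12) has coefficients 1,0,0,1,0,0,1,0,0,1,0,0,1 for degrees 0…12.
(1 + x + x^3 + x^5) has coefficients 1,1,0,1,0,1,0,0,0,0,0,0,0,0,0,0 for degrees 0…15.
Finally multiplying by (1 + x + x^6), the product of all factors after the first has coefficients 1,2,1,1,1,1,2,1,0,1,0,1,0,0,0,0 for degrees 0…15.
[x^15] = 1·0 + 1·0 + 1·1 + 1·2 + 1·1 = 4.

4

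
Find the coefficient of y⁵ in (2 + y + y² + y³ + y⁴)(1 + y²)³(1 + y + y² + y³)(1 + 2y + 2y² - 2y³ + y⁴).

82

(2 + y + y² + y³ + y⁴) has coefficients 2,1,1,1,1 for degrees 0…4.
(1 + y²)³ has coefficients 1,0,3,0,3,0 for degrees 0…5.
Multiplying by (1 + y + y² + y³) gives running coefficients 1,1,4,4,6,6 for degrees 0…5.
Finally multiplying by (1 + 2y + 2y² - 2y³ + y⁴), the product of all factors after the first has coefficients 1,3,8,12,21,19 for degrees 0…5.
[y⁵] = 2·19 + 1·21 + 1·12 + 1·8 + 1·3 = 82.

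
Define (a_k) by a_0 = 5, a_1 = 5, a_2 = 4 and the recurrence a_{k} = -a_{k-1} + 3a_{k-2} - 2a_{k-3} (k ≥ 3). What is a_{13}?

The ordinary generating function has denominator 1 + z - 3z^2 + 2z^3.
Iterating the recurrence: a_0,…,a_{13} = 5, 5, 4, 1, 1, -6, 7, -27, 60, -155, 389, -974, 2451, -6151.

-6151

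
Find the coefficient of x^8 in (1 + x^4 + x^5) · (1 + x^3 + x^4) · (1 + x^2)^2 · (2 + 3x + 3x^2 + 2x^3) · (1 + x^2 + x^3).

88

(1 + x^4 + x^5) has coefficients 1,0,0,0,1,1 for degrees 0…5.
(1 + x^3 + x^4) has coefficients 1,0,0,1,1,0,0,0,0 for degrees 0…8.
Multiplying by (1 + x^2)^2 gives running coefficients 1,0,2,1,2,2,2,1,1 for degrees 0…8.
Multiplying by (2 + 3x + 3x^2 + 2x^3) gives running coefficients 2,3,7,10,13,17,18,18,15 for degrees 0…8.
Finally multiplying by (1 + x^2 + x^3), the product of all factors after the first has coefficients 2,3,9,15,23,34,41,48,50 for degrees 0…8.
[x^8] = 1·50 + 1·23 + 1·15 = 88.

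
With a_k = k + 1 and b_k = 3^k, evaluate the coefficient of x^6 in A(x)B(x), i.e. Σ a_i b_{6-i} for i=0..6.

1636

This is [x^6] in the product of the two ordinary generating functions.
Σ = 1·729 + 2·243 + 3·81 + 4·27 + 5·9 + 6·3 + 7·1 = 1636.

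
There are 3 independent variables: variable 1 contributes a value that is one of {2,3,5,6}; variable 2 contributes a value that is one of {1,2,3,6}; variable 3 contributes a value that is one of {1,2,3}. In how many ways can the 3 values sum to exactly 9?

7

The generating function for the choices is (z^2 + z^3 + z^5 + z^6)·(z + z^2 + z^3 + z^6)·(z + z^2 + z^3); the count is [z^9].
(z^2 + z^3 + z^5 + z^6) has coefficients 0,0,1,1,0,1,1 for degrees 0…6.
(z + z^2 + z^3 + z^6) has coefficients 0,1,1,1,0,0,1,0,0,0 for degrees 0…9.
Finally multiplying by (z + z^2 + z^3), the product of all factors after the first has coefficients 0,0,1,2,3,2,1,1,1,1 for degrees 0…9.
[z^9] = 1·1 + 1·1 + 1·3 + 1·2 = 7.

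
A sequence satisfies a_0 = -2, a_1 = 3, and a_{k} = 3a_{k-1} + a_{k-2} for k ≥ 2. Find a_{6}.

862

The ordinary generating function has denominator 1 - 3x - x^2.
Iterating the recurrence: a_0,…,a_{6} = -2, 3, 7, 24, 79, 261, 862.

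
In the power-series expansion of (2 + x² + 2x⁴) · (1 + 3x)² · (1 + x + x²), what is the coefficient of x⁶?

41

(2 + x² + 2x⁴) has coefficients 2,0,1,0,2 for degrees 0…4.
(1 + 3x)² has coefficients 1,6,9,0,0,0,0 for degrees 0…6.
Finally multiplying by (1 + x + x²), the product of all factors after the first has coefficients 1,7,16,15,9,0,0 for degrees 0…6.
[x⁶] = 2·0 + 1·9 + 2·16 = 41.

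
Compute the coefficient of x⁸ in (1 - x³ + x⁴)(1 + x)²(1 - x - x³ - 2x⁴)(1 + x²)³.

-15

(1 - x³ + x⁴) has coefficients 1,0,0,-1,1 for degrees 0…4.
(1 + x)² has coefficients 1,2,1,0,0,0,0,0,0 for degrees 0…8.
Multiplying by (1 - x - x³ - 2x⁴) gives running coefficients 1,1,-1,-2,-4,-5,-2,0,0 for degrees 0…8.
Finally multiplying by (1 + x²)³, the product of all factors after the first has coefficients 1,1,2,1,-4,-8,-16,-20,-19 for degrees 0…8.
[x⁸] = 1·(-19) − 1·(-8) + 1·(-4) = -15.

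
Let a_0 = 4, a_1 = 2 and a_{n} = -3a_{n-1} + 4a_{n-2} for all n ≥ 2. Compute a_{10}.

419434

The ordinary generating function has denominator 1 + 3q - 4q^2.
Iterating the recurrence: a_0,…,a_{10} = 4, 2, 10, -22, 106, -406, 1642, -6550, 26218, -104854, 419434.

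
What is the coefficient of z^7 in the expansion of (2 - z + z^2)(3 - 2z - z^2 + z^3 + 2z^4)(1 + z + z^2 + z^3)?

(2 - z + z^2) has coefficients 2,-1,1 for degrees 0…2.
(3 - 2z - z^2 + z^3 + 2z^4) has coefficients 3,-2,-1,1,2,0,0,0 for degrees 0…7.
Finally multiplying by (1 + z + z^2 + z^3), the product of all factors after the first has coefficients 3,1,0,1,0,2,3,2 for degrees 0…7.
[z^7] = 2·2 − 1·3 + 1·2 = 3.

3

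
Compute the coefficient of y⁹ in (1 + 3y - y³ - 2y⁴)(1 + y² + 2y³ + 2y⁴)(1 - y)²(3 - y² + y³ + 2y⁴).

-15

(1 + 3y - y³ - 2y⁴) has coefficients 1,3,0,-1,-2 for degrees 0…4.
(1 + y² + 2y³ + 2y⁴) has coefficients 1,0,1,2,2,0,0,0,0,0 for degrees 0…9.
Multiplying by (1 - y)² gives running coefficients 1,-2,2,0,-1,-2,2,0,0,0 for degrees 0…9.
Finally multiplying by (3 - y² + y³ + 2y⁴), the product of all factors after the first has coefficients 3,-6,5,3,-5,-8,11,1,-6,-2 for degrees 0…9.
[y⁹] = 1·(-2) + 3·(-6) − 1·11 − 2·(-8) = -15.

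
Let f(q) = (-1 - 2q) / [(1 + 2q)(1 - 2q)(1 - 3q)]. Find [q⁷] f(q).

Partial fractions give a closed form: a_n = (2)·2^n + (-3)·3^n.
At n = 7: a_7 = -6305.

-6305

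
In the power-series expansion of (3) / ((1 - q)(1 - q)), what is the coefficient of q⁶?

21

The denominator gives the recurrence a_n = 2a_(n−1) − a_(n−2) for n ≥ 2; the numerator fixes a_0 = 3, a_1 = 6.
Iterating: 3, 6, 9, 12, 15, 18, 21, so a_6 = 21.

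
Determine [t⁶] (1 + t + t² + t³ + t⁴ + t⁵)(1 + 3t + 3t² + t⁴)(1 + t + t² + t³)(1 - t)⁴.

(1 + t + t² + t³ + t⁴ + t⁵) has coefficients 1,1,1,1,1,1 for degrees 0…5.
(1 + 3t + 3t² + t⁴) has coefficients 1,3,3,0,1,0,0 for degrees 0…6.
Multiplying by (1 + t + t² + t³) gives running coefficients 1,4,7,7,7,4,1 for degrees 0…6.
Finally multiplying by (1 - t)⁴, the product of all factors after the first has coefficients 1,0,-3,-1,6,-6,6 for degrees 0…6.
[t⁶] = 1·6 + 1·(-6) + 1·6 + 1·(-1) + 1·(-3) + 1·0 = 2.

2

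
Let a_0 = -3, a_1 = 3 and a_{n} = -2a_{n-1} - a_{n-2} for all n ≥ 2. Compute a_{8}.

The ordinary generating function has denominator 1 + 2y + y^2.
Iterating the recurrence: a_0,…,a_{8} = -3, 3, -3, 3, -3, 3, -3, 3, -3.

-3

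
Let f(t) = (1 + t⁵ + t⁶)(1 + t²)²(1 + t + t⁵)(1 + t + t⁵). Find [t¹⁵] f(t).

5

(1 + t⁵ + t⁶) has coefficients 1,0,0,0,0,1,1 for degrees 0…6.
(1 + t²)² has coefficients 1,0,2,0,1,0,0,0,0,0,0,0,0,0,0,0 for degrees 0…15.
Multiplying by (1 + t + t⁵) gives running coefficients 1,1,2,2,1,2,0,2,0,1,0,0,0,0,0,0 for degrees 0…15.
Finally multiplying by (1 + t + t⁵), the product of all factors after the first has coefficients 1,2,3,4,3,4,3,4,4,2,3,0,2,0,1,0 for degrees 0…15.
[t¹⁵] = 1·0 + 1·3 + 1·2 = 5.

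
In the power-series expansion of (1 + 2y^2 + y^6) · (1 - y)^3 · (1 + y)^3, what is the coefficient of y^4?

(1 + 2y^2 + y^6) has coefficients 1,0,2,0,0 for degrees 0…4.
(1 - y)^3 has coefficients 1,-3,3,-1,0 for degrees 0…4.
Finally multiplying by (1 + y)^3, the product of all factors after the first has coefficients 1,0,-3,0,3 for degrees 0…4.
[y^4] = 1·3 + 2·(-3) = -3.

-3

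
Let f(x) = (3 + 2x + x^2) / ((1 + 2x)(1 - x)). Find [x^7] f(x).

-190

The denominator gives the recurrence a_n = −a_(n−1) + 2a_(n−2) for n ≥ 3; the numerator fixes a_0 = 3, a_1 = -1, a_2 = 8.
Iterating: 3, -1, 8, -10, 26, -46, 98, -190, so a_7 = -190.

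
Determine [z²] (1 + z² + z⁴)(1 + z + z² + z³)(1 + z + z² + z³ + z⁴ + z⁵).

4

(1 + z² + z⁴) has coefficients 1,0,1 for degrees 0…2.
(1 + z + z² + z³) has coefficients 1,1,1 for degrees 0…2.
Finally multiplying by (1 + z + z² + z³ + z⁴ + z⁵), the product of all factors after the first has coefficients 1,2,3 for degrees 0…2.
[z²] = 1·3 + 1·1 = 4.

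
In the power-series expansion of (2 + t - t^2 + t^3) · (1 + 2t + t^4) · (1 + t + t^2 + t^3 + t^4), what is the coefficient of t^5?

10

(2 + t - t^2 + t^3) has coefficients 2,1,-1,1 for degrees 0…3.
(1 + 2t + t^4) has coefficients 1,2,0,0,1,0 for degrees 0…5.
Finally multiplying by (1 + t + t^2 + t^3 + t^4), the product of all factors after the first has coefficients 1,3,3,3,4,3 for degrees 0…5.
[t^5] = 2·3 + 1·4 − 1·3 + 1·3 = 10.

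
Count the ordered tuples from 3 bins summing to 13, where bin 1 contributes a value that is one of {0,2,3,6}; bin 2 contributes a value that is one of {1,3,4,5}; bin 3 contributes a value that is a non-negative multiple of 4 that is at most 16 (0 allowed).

The generating function for the choices is (1 + x^2 + x^3 + x^6)·(x + x^3 + x^4 + x^5)·(1 + x^4 + x^8 + x^12 + x^16); the count is [x^13].
(1 + x^2 + x^3 + x^6) has coefficients 1,0,1,1,0,0,1 for degrees 0…6.
(x + x^3 + x^4 + x^5) has coefficients 0,1,0,1,1,1,0,0,0,0,0,0,0,0 for degrees 0…13.
Finally multiplying by (1 + x^4 + x^8 + x^12 + x^16), the product of all factors after the first has coefficients 0,1,0,1,1,2,0,1,1,2,0,1,1,2 for degrees 0…13.
[x^13] = 1·2 + 1·1 + 1·0 + 1·1 = 4.

4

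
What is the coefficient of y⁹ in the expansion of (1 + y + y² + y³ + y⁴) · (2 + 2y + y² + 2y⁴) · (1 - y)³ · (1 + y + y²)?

(1 + y + y² + y³ + y⁴) has coefficients 1,1,1,1,1 for degrees 0…4.
(2 + 2y + y² + 2y⁴) has coefficients 2,2,1,0,2,0,0,0,0,0 for degrees 0…9.
Multiplying by (1 - y)³ gives running coefficients 2,-4,1,1,3,-7,6,-2,0,0 for degrees 0…9.
Finally multiplying by (1 + y + y²), the product of all factors after the first has coefficients 2,-2,-1,-2,5,-3,2,-3,4,-2 for degrees 0…9.
[y⁹] = 1·(-2) + 1·4 + 1·(-3) + 1·2 + 1·(-3) = -2.

-2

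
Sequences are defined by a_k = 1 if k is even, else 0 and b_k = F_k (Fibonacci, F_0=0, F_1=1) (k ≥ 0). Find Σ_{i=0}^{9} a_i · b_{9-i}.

The convolution is the x^9 coefficient of A(x)B(x).
Σ = 1·34 + 0·21 + 1·13 + 0·8 + 1·5 + 0·3 + 1·2 + 0·1 + 1·1 + 0·0 = 55.

55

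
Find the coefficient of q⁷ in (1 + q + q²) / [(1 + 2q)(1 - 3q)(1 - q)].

Partial fractions give a closed form: a_n = (1/5)·(-2)^n + (13/10)·3^n + (-1/2)·1^n.
At n = 7: a_7 = 2817.

2817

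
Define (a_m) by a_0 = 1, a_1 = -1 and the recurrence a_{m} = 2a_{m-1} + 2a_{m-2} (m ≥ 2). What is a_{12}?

The ordinary generating function has denominator 1 - 2q - 2q^2.
Iterating the recurrence: a_0,…,a_{12} = 1, -1, 0, -2, -4, -12, -32, -88, -240, -656, -1792, -4896, -13376.

-13376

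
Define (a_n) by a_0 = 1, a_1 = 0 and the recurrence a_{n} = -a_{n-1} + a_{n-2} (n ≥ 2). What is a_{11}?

-55

The ordinary generating function has denominator 1 + z - z^2.
Iterating the recurrence: a_0,…,a_{11} = 1, 0, 1, -1, 2, -3, 5, -8, 13, -21, 34, -55.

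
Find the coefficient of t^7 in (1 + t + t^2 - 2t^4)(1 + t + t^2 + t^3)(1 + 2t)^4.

(1 + t + t^2 - 2t^4) has coefficients 1,1,1,0,-2 for degrees 0…4.
(1 + t + t^2 + t^3) has coefficients 1,1,1,1,0,0,0,0 for degrees 0…7.
Finally multiplying by (1 + 2t)^4, the product of all factors after the first has coefficients 1,9,33,65,80,72,48,16 for degrees 0…7.
[t^7] = 1·16 + 1·48 + 1·72 − 2·65 = 6.

6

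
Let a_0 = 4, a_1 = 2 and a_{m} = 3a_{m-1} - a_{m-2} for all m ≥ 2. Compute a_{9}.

The ordinary generating function has denominator 1 - 3q + q^2.
Iterating the recurrence: a_0,…,a_{9} = 4, 2, 2, 4, 10, 26, 68, 178, 466, 1220.

1220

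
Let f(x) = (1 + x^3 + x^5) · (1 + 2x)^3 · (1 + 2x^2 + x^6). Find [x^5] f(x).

(1 + x^3 + x^5) has coefficients 1,0,0,1,0,1 for degrees 0…5.
(1 + 2x)^3 has coefficients 1,6,12,8,0,0 for degrees 0…5.
Finally multiplying by (1 + 2x^2 + x^6), the product of all factors after the first has coefficients 1,6,14,20,24,16 for degrees 0…5.
[x^5] = 1·16 + 1·14 + 1·1 = 31.

31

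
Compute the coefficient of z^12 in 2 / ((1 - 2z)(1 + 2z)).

Partial fractions give a closed form: a_n = (1)·2^n + (1)·(-2)^n.
At n = 12: a_12 = 8192.

8192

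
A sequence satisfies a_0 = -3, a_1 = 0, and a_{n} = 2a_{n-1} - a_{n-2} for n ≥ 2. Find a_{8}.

21

The ordinary generating function has denominator 1 - 2y + y^2.
Iterating the recurrence: a_0,…,a_{8} = -3, 0, 3, 6, 9, 12, 15, 18, 21.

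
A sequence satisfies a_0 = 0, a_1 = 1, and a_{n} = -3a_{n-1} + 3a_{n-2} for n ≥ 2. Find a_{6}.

-648

The ordinary generating function has denominator 1 + 3t - 3t^2.
Iterating the recurrence: a_0,…,a_{6} = 0, 1, -3, 12, -45, 171, -648.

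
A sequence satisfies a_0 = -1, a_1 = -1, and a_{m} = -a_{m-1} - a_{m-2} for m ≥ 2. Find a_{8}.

2

The ordinary generating function has denominator 1 + z + z^2.
Iterating the recurrence: a_0,…,a_{8} = -1, -1, 2, -1, -1, 2, -1, -1, 2.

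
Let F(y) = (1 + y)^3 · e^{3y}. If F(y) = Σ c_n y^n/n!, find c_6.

The EGF product rule gives c_6 = Σ_{k_1+k_2=6} C(6; k_1,k_2) · ∏ g_i(k_i), where (1+y)^3 gives the falling factorial (3)_k; e^{3y} gives (3)^k.
g_1(k) for k = 0…6: 1, 3, 6, 6, 0, 0, 0.
g_2(k) for k = 0…6: 1, 3, 9, 27, 81, 243, 729.
c_6 = Σ_k C(6,k)·g_1(k)·g_2(6−k) = 1·1·729 + 6·3·243 + 15·6·81 + 20·6·27 = 729 + 4374 + 7290 + 3240 = 15633.

15633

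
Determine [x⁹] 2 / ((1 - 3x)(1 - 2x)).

116050

Partial fractions give a closed form: a_n = (6)·3^n + (-4)·2^n.
At n = 9: a_9 = 116050.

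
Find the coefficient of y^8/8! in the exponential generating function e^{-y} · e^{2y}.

1

The EGF product rule gives c_8 = Σ_{k_1+k_2=8} C(8; k_1,k_2) · ∏ g_i(k_i), where e^{-y} gives (-1)^k; e^{2y} gives (2)^k.
g_1(k) for k = 0…8: 1, -1, 1, -1, 1, -1, 1, -1, 1.
g_2(k) for k = 0…8: 1, 2, 4, 8, 16, 32, 64, 128, 256.
c_8 = Σ_k C(8,k)·g_1(k)·g_2(8−k) = 1·1·256 + 8·(-1)·128 + 28·1·64 + 56·(-1)·32 + 70·1·16 + 56·(-1)·8 + 28·1·4 + 8·(-1)·2 + 1·1·1 = 256 − 1024 + 1792 − 1792 + 1120 − 448 + 112 − 16 + 1 = 1.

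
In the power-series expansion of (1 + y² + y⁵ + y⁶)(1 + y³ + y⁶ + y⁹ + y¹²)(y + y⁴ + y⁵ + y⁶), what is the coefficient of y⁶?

4

(1 + y² + y⁵ + y⁶) has coefficients 1,0,1,0,0,1,1 for degrees 0…6.
(1 + y³ + y⁶ + y⁹ + y¹²) has coefficients 1,0,0,1,0,0,1 for degrees 0…6.
Finally multiplying by (y + y⁴ + y⁵ + y⁶), the product of all factors after the first has coefficients 0,1,0,0,2,1,1 for degrees 0…6.
[y⁶] = 1·1 + 1·2 + 1·1 + 1·0 = 4.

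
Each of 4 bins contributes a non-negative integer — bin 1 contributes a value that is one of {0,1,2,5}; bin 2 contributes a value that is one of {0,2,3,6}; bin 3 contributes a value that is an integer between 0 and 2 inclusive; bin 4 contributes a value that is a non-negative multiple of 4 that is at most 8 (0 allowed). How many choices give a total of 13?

The generating function for the choices is (1 + z + z² + z⁵)·(1 + z² + z³ + z⁶)·(1 + z + z²)·(1 + z⁴ + z⁸); the count is [z¹³].
(1 + z + z² + z⁵) has coefficients 1,1,1,0,0,1 for degrees 0…5.
(1 + z² + z³ + z⁶) has coefficients 1,0,1,1,0,0,1,0,0,0,0,0,0,0 for degrees 0…13.
Multiplying by (1 + z + z²) gives running coefficients 1,1,2,2,2,1,1,1,1,0,0,0,0,0 for degrees 0…13.
Finally multiplying by (1 + z⁴ + z⁸), the product of all factors after the first has coefficients 1,1,2,2,3,2,3,3,4,2,3,3,3,1 for degrees 0…13.
[z¹³] = 1·1 + 1·3 + 1·3 + 1·4 = 11.

11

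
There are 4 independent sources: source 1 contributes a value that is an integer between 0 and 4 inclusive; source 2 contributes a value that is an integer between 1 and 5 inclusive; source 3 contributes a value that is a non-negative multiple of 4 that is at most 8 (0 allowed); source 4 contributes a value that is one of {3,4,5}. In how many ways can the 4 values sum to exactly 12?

The generating function for the choices is (1 + q + q^2 + q^3 + q^4)·(q + q^2 + q^3 + q^4 + q^5)·(1 + q^4 + q^8)·(q^3 + q^4 + q^5); the count is [q^12].
(1 + q + q^2 + q^3 + q^4) has coefficients 1,1,1,1,1 for degrees 0…4.
(q + q^2 + q^3 + q^4 + q^5) has coefficients 0,1,1,1,1,1,0,0,0,0,0,0,0 for degrees 0…12.
Multiplying by (1 + q^4 + q^8) gives running coefficients 0,1,1,1,1,2,1,1,1,2,1,1,1 for degrees 0…12.
Finally multiplying by (q^3 + q^4 + q^5), the product of all factors after the first has coefficients 0,0,0,0,1,2,3,3,4,4,4,3,4 for degrees 0…12.
[q^12] = 1·4 + 1·3 + 1·4 + 1·4 + 1·4 = 19.

19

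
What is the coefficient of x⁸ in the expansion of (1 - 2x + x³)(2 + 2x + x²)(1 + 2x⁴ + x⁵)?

4

(1 - 2x + x³) has coefficients 1,-2,0,1 for degrees 0…3.
(2 + 2x + x²) has coefficients 2,2,1,0,0,0,0,0,0 for degrees 0…8.
Finally multiplying by (1 + 2x⁴ + x⁵), the product of all factors after the first has coefficients 2,2,1,0,4,6,4,1,0 for degrees 0…8.
[x⁸] = 1·0 − 2·1 + 1·6 = 4.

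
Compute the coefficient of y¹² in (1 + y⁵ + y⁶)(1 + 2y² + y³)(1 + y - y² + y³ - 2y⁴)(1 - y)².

-3

(1 + y⁵ + y⁶) has coefficients 1,0,0,0,0,1,1 for degrees 0…6.
(1 + 2y² + y³) has coefficients 1,0,2,1,0,0,0,0,0,0,0,0,0 for degrees 0…12.
Multiplying by (1 + y - y² + y³ - 2y⁴) gives running coefficients 1,1,1,4,-3,1,-3,-2,0,0,0,0,0 for degrees 0…12.
Finally multiplying by (1 - y)², the product of all factors after the first has coefficients 1,-1,0,3,-10,11,-8,5,1,-2,0,0,0 for degrees 0…12.
[y¹²] = 1·0 + 1·5 + 1·(-8) = -3.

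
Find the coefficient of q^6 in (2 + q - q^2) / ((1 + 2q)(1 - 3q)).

1004

The denominator gives the recurrence a_n = a_(n−1) + 6a_(n−2) for n ≥ 3; the numerator fixes a_0 = 2, a_1 = 3, a_2 = 14.
Iterating: 2, 3, 14, 32, 116, 308, 1004, so a_6 = 1004.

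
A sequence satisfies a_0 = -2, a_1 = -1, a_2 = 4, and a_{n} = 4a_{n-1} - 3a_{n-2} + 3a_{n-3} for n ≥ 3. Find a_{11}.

180949

The ordinary generating function has denominator 1 - 4x + 3x^2 - 3x^3.
Iterating the recurrence: a_0,…,a_{11} = -2, -1, 4, 13, 37, 121, 412, 1396, 4711, 15892, 53623, 180949.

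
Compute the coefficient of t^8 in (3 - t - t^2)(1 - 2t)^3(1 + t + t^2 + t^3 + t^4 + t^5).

(3 - t - t^2) has coefficients 3,-1,-1 for degrees 0…2.
(1 - 2t)^3 has coefficients 1,-6,12,-8,0,0,0,0,0 for degrees 0…8.
Finally multiplying by (1 + t + t^2 + t^3 + t^4 + t^5), the product of all factors after the first has coefficients 1,-5,7,-1,-1,-1,-2,4,-8 for degrees 0…8.
[t^8] = 3·(-8) − 1·4 − 1·(-2) = -26.

-26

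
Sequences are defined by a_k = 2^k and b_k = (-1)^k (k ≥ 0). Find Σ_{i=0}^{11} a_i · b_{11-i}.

1365

The convolution is the t^11 coefficient of A(t)B(t).
Σ = 1·(-1) + 2·1 + 4·(-1) + 8·1 + 16·(-1) + 32·1 + 64·(-1) + 128·1 + 256·(-1) + 512·1 + 1024·(-1) + 2048·1 = 1365.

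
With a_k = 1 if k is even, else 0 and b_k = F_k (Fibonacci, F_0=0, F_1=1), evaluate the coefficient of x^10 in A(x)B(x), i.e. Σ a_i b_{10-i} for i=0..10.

88

Write out a_i and b_{10-i} for i = 0,…,10 and sum the products.
Σ = 1·55 + 0·34 + 1·21 + 0·13 + 1·8 + 0·5 + 1·3 + 0·2 + 1·1 + 0·1 + 1·0 = 88.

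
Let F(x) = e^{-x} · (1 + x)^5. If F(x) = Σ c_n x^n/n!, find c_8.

-1159

The EGF product rule gives c_8 = Σ_{k_1+k_2=8} C(8; k_1,k_2) · ∏ g_i(k_i), where e^{-x} gives (-1)^k; (1+x)^5 gives the falling factorial (5)_k.
g_1(k) for k = 0…8: 1, -1, 1, -1, 1, -1, 1, -1, 1.
g_2(k) for k = 0…8: 1, 5, 20, 60, 120, 120, 0, 0, 0.
c_8 = Σ_k C(8,k)·g_1(k)·g_2(8−k) = 56·(-1)·120 + 70·1·120 + 56·(-1)·60 + 28·1·20 + 8·(-1)·5 + 1·1·1 = −6720 + 8400 − 3360 + 560 − 40 + 1 = -1159.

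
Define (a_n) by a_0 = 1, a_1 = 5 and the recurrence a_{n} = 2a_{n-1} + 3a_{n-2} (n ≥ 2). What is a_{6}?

1093

The ordinary generating function has denominator 1 - 2x - 3x^2.
Iterating the recurrence: a_0,…,a_{6} = 1, 5, 13, 41, 121, 365, 1093.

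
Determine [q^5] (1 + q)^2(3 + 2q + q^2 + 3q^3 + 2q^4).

(1 + q)^2 has coefficients 1,2,1 for degrees 0…2.
(3 + 2q + q^2 + 3q^3 + 2q^4) has coefficients 3,2,1,3,2,0 for degrees 0…5.
[q^5] = 1·0 + 2·2 + 1·3 = 7.

7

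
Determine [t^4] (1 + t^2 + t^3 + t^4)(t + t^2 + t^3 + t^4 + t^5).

3

(1 + t^2 + t^3 + t^4) has coefficients 1,0,1,1,1 for degrees 0…4.
(t + t^2 + t^3 + t^4 + t^5) has coefficients 0,1,1,1,1 for degrees 0…4.
[t^4] = 1·1 + 1·1 + 1·1 + 1·0 = 3.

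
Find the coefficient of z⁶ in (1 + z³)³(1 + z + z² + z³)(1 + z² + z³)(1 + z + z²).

26

(1 + z³)³ has coefficients 1,0,0,3,0,0,3 for degrees 0…6.
(1 + z + z² + z³) has coefficients 1,1,1,1,0,0,0 for degrees 0…6.
Multiplying by (1 + z² + z³) gives running coefficients 1,1,2,3,2,2,1 for degrees 0…6.
Finally multiplying by (1 + z + z²), the product of all factors after the first has coefficients 1,2,4,6,7,7,5 for degrees 0…6.
[z⁶] = 1·5 + 3·6 + 3·1 = 26.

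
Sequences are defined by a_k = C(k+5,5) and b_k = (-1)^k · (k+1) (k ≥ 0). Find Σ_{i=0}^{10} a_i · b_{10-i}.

1064

This is [x^10] in the product of the two ordinary generating functions.
Σ = 1·11 + 6·(-10) + 21·9 + 56·(-8) + 126·7 + 252·(-6) + 462·5 + 792·(-4) + 1287·3 + 2002·(-2) + 3003·1 = 1064.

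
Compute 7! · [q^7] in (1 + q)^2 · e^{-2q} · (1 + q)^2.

The EGF product rule gives c_7 = Σ_{k_1+k_2+k_3=7} C(7; k_1,k_2,k_3) · ∏ g_i(k_i), where (1+q)^2 gives the falling factorial (2)_k; e^{-2q} gives (-2)^k; (1+q)^2 gives the falling factorial (2)_k.
g_1(k) for k = 0…7: 1, 2, 2, 0, 0, 0, 0, 0.
g_2(k) for k = 0…7: 1, -2, 4, -8, 16, -32, 64, -128.
g_3(k) for k = 0…7: 1, 2, 2, 0, 0, 0, 0, 0.
First combine the last two factors: h(k) = Σ_j C(k,j)·g_2(j)·g_3(k−j) for k = 0…7: 1, 0, -2, 4, 0, -32, 160, -576.
c_7 = Σ_k C(7,k)·g_1(k)·h(7−k) = 1·1·(-576) + 7·2·160 + 21·2·(-32) = −576 + 2240 − 1344 = 320.

320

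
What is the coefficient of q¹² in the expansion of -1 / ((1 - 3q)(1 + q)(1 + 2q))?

The denominator gives the recurrence a_n = 7a_(n−2) + 6a_(n−3) for n ≥ 3; the numerator fixes a_0 = -1, a_1 = 0, a_2 = -7.
Iterating: -1, 0, -7, -6, -49, -84, -379, -882, -3157, -8448, -27391, -78078, -242425, so a_12 = -242425.

-242425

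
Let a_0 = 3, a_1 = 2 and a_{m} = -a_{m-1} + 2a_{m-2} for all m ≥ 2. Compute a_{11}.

The ordinary generating function has denominator 1 + x - 2x^2.
Iterating the recurrence: a_0,…,a_{11} = 3, 2, 4, 0, 8, -8, 24, -40, 88, -168, 344, -680.

-680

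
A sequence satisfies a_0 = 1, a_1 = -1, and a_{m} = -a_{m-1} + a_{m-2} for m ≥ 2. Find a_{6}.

13

The ordinary generating function has denominator 1 + x - x^2.
Iterating the recurrence: a_0,…,a_{6} = 1, -1, 2, -3, 5, -8, 13.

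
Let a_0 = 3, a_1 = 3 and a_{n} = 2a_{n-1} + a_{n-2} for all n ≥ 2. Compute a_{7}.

717

The ordinary generating function has denominator 1 - 2q - q^2.
Iterating the recurrence: a_0,…,a_{7} = 3, 3, 9, 21, 51, 123, 297, 717.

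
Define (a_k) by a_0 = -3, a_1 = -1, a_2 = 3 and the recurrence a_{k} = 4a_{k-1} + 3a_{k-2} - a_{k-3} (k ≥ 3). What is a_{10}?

The ordinary generating function has denominator 1 - 4q - 3q^2 + q^3.
Iterating the recurrence: a_0,…,a_{10} = -3, -1, 3, 12, 58, 265, 1222, 5625, 25901, 119257, 549106.

549106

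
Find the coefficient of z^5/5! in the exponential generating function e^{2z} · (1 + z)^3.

992

The EGF product rule gives c_5 = Σ_{k_1+k_2=5} C(5; k_1,k_2) · ∏ g_i(k_i), where e^{2z} gives (2)^k; (1+z)^3 gives the falling factorial (3)_k.
g_1(k) for k = 0…5: 1, 2, 4, 8, 16, 32.
g_2(k) for k = 0…5: 1, 3, 6, 6, 0, 0.
c_5 = Σ_k C(5,k)·g_1(k)·g_2(5−k) = 10·4·6 + 10·8·6 + 5·16·3 + 1·32·1 = 240 + 480 + 240 + 32 = 992.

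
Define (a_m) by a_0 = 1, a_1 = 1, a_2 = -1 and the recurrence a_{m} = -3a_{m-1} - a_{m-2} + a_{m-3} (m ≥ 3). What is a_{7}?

The ordinary generating function has denominator 1 + 3y + y^2 - y^3.
Iterating the recurrence: a_0,…,a_{7} = 1, 1, -1, 3, -7, 17, -41, 99.

99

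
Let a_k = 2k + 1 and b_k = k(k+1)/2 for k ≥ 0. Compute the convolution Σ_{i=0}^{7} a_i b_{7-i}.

This is [x^7] in the product of the two ordinary generating functions.
Σ = 1·28 + 3·21 + 5·15 + 7·10 + 9·6 + 11·3 + 13·1 + 15·0 = 336.

336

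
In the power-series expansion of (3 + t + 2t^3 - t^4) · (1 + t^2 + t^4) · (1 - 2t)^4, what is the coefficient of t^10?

-104

(3 + t + 2t^3 - t^4) has coefficients 3,1,0,2,-1 for degrees 0…4.
(1 + t^2 + t^4) has coefficients 1,0,1,0,1,0,0,0,0,0,0 for degrees 0…10.
Finally multiplying by (1 - 2t)^4, the product of all factors after the first has coefficients 1,-8,25,-40,41,-40,40,-32,16,0,0 for degrees 0…10.
[t^10] = 3·0 + 1·0 + 2·(-32) − 1·40 = -104.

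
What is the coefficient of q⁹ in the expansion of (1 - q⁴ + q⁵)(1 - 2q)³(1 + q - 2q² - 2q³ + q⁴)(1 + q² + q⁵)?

-43

(1 - q⁴ + q⁵) has coefficients 1,0,0,0,-1,1 for degrees 0…5.
(1 - 2q)³ has coefficients 1,-6,12,-8,0,0,0,0,0,0 for degrees 0…9.
Multiplying by (1 + q - 2q² - 2q³ + q⁴) gives running coefficients 1,-5,4,14,-19,-14,28,-8,0,0 for degrees 0…9.
Finally multiplying by (1 + q² + q⁵), the product of all factors after the first has coefficients 1,-5,5,9,-15,1,4,-18,42,-27 for degrees 0…9.
[q⁹] = 1·(-27) − 1·1 + 1·(-15) = -43.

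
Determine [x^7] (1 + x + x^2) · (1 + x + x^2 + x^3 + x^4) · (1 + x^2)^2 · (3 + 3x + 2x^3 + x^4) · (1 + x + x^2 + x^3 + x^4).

(1 + x + x^2) has coefficients 1,1,1 for degrees 0…2.
(1 + x + x^2 + x^3 + x^4) has coefficients 1,1,1,1,1,0,0,0 for degrees 0…7.
Multiplying by (1 + x^2)^2 gives running coefficients 1,1,3,3,4,3,3,1 for degrees 0…7.
Multiplying by (3 + 3x + 2x^3 + x^4) gives running coefficients 3,6,12,20,24,28,27,23 for degrees 0…7.
Finally multiplying by (1 + x + x^2 + x^3 + x^4), the product of all factors after the first has coefficients 3,9,21,41,65,90,111,122 for degrees 0…7.
[x^7] = 1·122 + 1·111 + 1·90 = 323.

323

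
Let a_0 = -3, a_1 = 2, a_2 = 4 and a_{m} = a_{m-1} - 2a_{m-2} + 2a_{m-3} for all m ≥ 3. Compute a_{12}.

The ordinary generating function has denominator 1 - q + 2q^2 - 2q^3.
Iterating the recurrence: a_0,…,a_{12} = -3, 2, 4, -6, -10, 10, 18, -22, -38, 42, 74, -86, -150.

-150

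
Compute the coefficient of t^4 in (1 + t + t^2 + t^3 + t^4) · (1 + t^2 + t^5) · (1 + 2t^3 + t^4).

5

(1 + t + t^2 + t^3 + t^4) has coefficients 1,1,1,1,1 for degrees 0…4.
(1 + t^2 + t^5) has coefficients 1,0,1,0,0 for degrees 0…4.
Finally multiplying by (1 + 2t^3 + t^4), the product of all factors after the first has coefficients 1,0,1,2,1 for degrees 0…4.
[t^4] = 1·1 + 1·2 + 1·1 + 1·0 + 1·1 = 5.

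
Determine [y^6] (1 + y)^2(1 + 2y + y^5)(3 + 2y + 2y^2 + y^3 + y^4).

15

(1 + y)^2 has coefficients 1,2,1 for degrees 0…2.
(1 + 2y + y^5) has coefficients 1,2,0,0,0,1,0 for degrees 0…6.
Finally multiplying by (3 + 2y + 2y^2 + y^3 + y^4), the product of all factors after the first has coefficients 3,8,6,5,3,5,2 for degrees 0…6.
[y^6] = 1·2 + 2·5 + 1·3 = 15.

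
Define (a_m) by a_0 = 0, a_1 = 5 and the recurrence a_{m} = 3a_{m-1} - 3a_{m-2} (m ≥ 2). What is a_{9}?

-810

The ordinary generating function has denominator 1 - 3y + 3y^2.
Iterating the recurrence: a_0,…,a_{9} = 0, 5, 15, 30, 45, 45, 0, -135, -405, -810.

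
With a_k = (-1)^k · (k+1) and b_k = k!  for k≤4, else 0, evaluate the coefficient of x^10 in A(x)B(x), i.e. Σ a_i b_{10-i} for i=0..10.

This is [x^10] in the product of the two ordinary generating functions.
Σ = 1·0 − 2·0 + 3·0 − 4·0 + 5·0 − 6·0 + 7·24 − 8·6 + 9·2 − 10·1 + 11·1 = 139.

139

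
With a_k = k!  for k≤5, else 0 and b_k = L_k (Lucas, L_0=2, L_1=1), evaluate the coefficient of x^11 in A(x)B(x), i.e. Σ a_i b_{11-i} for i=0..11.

3612

Write out a_i and b_{11-i} for i = 0,…,11 and sum the products.
Σ = 1·199 + 1·123 + 2·76 + 6·47 + 24·29 + 120·18 + 0·11 + 0·7 + 0·4 + 0·3 + 0·1 + 0·2 = 3612.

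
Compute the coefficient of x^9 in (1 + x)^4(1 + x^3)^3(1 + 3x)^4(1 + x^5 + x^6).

5454

(1 + x)^4 has coefficients 1,4,6,4,1 for degrees 0…4.
(1 + x^3)^3 has coefficients 1,0,0,3,0,0,3,0,0,1 for degrees 0…9.
Multiplying by (1 + 3x)^4 gives running coefficients 1,12,54,111,117,162,327,279,162,325 for degrees 0…9.
Finally multiplying by (1 + x^5 + x^6), the product of all factors after the first has coefficients 1,12,54,111,117,163,340,345,327,553 for degrees 0…9.
[x^9] = 1·553 + 4·327 + 6·345 + 4·340 + 1·163 = 5454.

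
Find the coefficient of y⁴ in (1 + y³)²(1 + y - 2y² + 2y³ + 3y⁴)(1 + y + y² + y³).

8

(1 + y³)² has coefficients 1,0,0,2,0 for degrees 0…4.
(1 + y - 2y² + 2y³ + 3y⁴) has coefficients 1,1,-2,2,3 for degrees 0…4.
Finally multiplying by (1 + y + y² + y³), the product of all factors after the first has coefficients 1,2,0,2,4 for degrees 0…4.
[y⁴] = 1·4 + 2·2 = 8.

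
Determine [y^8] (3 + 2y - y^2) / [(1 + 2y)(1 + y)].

The denominator gives the recurrence a_n = −3a_(n−1) − 2a_(n−2) for n ≥ 3; the numerator fixes a_0 = 3, a_1 = -7, a_2 = 14.
Iterating: 3, -7, 14, -28, 56, -112, 224, -448, 896, so a_8 = 896.

896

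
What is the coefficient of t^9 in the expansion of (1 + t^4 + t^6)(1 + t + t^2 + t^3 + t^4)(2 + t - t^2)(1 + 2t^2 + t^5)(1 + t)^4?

207

(1 + t^4 + t^6) has coefficients 1,0,0,0,1,0,1 for degrees 0…6.
(1 + t + t^2 + t^3 + t^4) has coefficients 1,1,1,1,1,0,0,0,0,0 for degrees 0…9.
Multiplying by (2 + t - t^2) gives running coefficients 2,3,2,2,2,0,-1,0,0,0 for degrees 0…9.
Multiplying by (1 + 2t^2 + t^5) gives running coefficients 2,3,6,8,6,6,6,2,0,2 for degrees 0…9.
Finally multiplying by (1 + t)^4, the product of all factors after the first has coefficients 2,11,30,58,88,105,104,94,74,44 for degrees 0…9.
[t^9] = 1·44 + 1·105 + 1·58 = 207.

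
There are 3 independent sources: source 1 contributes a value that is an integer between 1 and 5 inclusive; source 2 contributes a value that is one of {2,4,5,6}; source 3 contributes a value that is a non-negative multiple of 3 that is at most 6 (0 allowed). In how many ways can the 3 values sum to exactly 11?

The generating function for the choices is (q + q^2 + q^3 + q^4 + q^5)·(q^2 + q^4 + q^5 + q^6)·(1 + q^3 + q^6); the count is [q^11].
(q + q^2 + q^3 + q^4 + q^5) has coefficients 0,1,1,1,1,1 for degrees 0…5.
(q^2 + q^4 + q^5 + q^6) has coefficients 0,0,1,0,1,1,1,0,0,0,0,0 for degrees 0…11.
Finally multiplying by (1 + q^3 + q^6), the product of all factors after the first has coefficients 0,0,1,0,1,2,1,1,2,1,1,1 for degrees 0…11.
[q^11] = 1·1 + 1·1 + 1·2 + 1·1 + 1·1 = 6.

6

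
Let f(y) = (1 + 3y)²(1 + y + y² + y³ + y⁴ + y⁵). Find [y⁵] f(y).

16

(1 + 3y)² has coefficients 1,6,9 for degrees 0…2.
(1 + y + y² + y³ + y⁴ + y⁵) has coefficients 1,1,1,1,1,1 for degrees 0…5.
[y⁵] = 1·1 + 6·1 + 9·1 = 16.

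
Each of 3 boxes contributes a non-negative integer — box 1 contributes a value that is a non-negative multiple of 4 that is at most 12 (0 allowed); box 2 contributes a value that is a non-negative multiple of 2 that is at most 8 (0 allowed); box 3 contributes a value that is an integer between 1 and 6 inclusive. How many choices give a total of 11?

7

The generating function for the choices is (1 + q⁴ + q⁸ + q¹²)·(1 + q² + q⁴ + q⁶ + q⁸)·(q + q² + q³ + q⁴ + q⁵ + q⁶); the count is [q¹¹].
(1 + q⁴ + q⁸ + q¹²) has coefficients 1,0,0,0,1,0,0,0,1,0,0,0 for degrees 0…11.
(1 + q² + q⁴ + q⁶ + q⁸) has coefficients 1,0,1,0,1,0,1,0,1,0,0,0 for degrees 0…11.
Finally multiplying by (q + q² + q³ + q⁴ + q⁵ + q⁶), the product of all factors after the first has coefficients 0,1,1,2,2,3,3,3,3,3,3,2 for degrees 0…11.
[q¹¹] = 1·2 + 1·3 + 1·2 = 7.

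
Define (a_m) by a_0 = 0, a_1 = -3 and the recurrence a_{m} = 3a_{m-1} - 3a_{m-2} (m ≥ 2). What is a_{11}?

The ordinary generating function has denominator 1 - 3x + 3x^2.
Iterating the recurrence: a_0,…,a_{11} = 0, -3, -9, -18, -27, -27, 0, 81, 243, 486, 729, 729.

729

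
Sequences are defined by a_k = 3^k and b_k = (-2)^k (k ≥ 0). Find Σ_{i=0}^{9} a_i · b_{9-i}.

This is [x^9] in the product of the two ordinary generating functions.
Σ = 1·(-512) + 3·256 + 9·(-128) + 27·64 + 81·(-32) + 243·16 + 729·(-8) + 2187·4 + 6561·(-2) + 19683·1 = 11605.

11605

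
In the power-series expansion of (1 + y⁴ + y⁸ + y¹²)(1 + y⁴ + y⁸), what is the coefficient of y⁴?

(1 + y⁴ + y⁸ + y¹²) has coefficients 1,0,0,0,1 for degrees 0…4.
(1 + y⁴ + y⁸) has coefficients 1,0,0,0,1 for degrees 0…4.
[y⁴] = 1·1 + 1·1 = 2.

2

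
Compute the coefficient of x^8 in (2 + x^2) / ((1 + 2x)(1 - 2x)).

576

The denominator gives the recurrence a_n = 4a_(n−2) for n ≥ 3; the numerator fixes a_0 = 2, a_1 = 0, a_2 = 9.
Iterating: 2, 0, 9, 0, 36, 0, 144, 0, 576, so a_8 = 576.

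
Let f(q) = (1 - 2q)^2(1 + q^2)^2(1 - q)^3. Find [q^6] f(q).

51

(1 - 2q)^2 has coefficients 1,-4,4 for degrees 0…2.
(1 + q^2)^2 has coefficients 1,0,2,0,1,0,0 for degrees 0…6.
Finally multiplying by (1 - q)^3, the product of all factors after the first has coefficients 1,-3,5,-7,7,-5,3 for degrees 0…6.
[q^6] = 1·3 − 4·(-5) + 4·7 = 51.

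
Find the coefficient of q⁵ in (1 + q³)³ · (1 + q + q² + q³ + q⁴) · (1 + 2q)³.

83

(1 + q³)³ has coefficients 1,0,0,3,0,0 for degrees 0…5.
(1 + q + q² + q³ + q⁴) has coefficients 1,1,1,1,1,0 for degrees 0…5.
Finally multiplying by (1 + 2q)³, the product of all factors after the first has coefficients 1,7,19,27,27,26 for degrees 0…5.
[q⁵] = 1·26 + 3·19 = 83.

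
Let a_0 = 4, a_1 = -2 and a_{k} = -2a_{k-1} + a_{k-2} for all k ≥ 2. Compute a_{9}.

-3602

The ordinary generating function has denominator 1 + 2z - z^2.
Iterating the recurrence: a_0,…,a_{9} = 4, -2, 8, -18, 44, -106, 256, -618, 1492, -3602.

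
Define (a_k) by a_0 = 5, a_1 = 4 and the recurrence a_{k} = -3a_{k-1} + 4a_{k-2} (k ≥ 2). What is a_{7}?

-3272

The ordinary generating function has denominator 1 + 3z - 4z^2.
Iterating the recurrence: a_0,…,a_{7} = 5, 4, 8, -8, 56, -200, 824, -3272.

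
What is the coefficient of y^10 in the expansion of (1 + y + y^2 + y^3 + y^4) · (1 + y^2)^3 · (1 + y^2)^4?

91

(1 + y + y^2 + y^3 + y^4) has coefficients 1,1,1,1,1 for degrees 0…4.
(1 + y^2)^3 has coefficients 1,0,3,0,3,0,1,0,0,0,0 for degrees 0…10.
Finally multiplying by (1 + y^2)^4, the product of all factors after the first has coefficients 1,0,7,0,21,0,35,0,35,0,21 for degrees 0…10.
[y^10] = 1·21 + 1·0 + 1·35 + 1·0 + 1·35 = 91.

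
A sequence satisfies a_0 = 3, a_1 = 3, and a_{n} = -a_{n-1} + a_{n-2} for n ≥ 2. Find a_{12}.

The ordinary generating function has denominator 1 + y - y^2.
Iterating the recurrence: a_0,…,a_{12} = 3, 3, 0, 3, -3, 6, -9, 15, -24, 39, -63, 102, -165.

-165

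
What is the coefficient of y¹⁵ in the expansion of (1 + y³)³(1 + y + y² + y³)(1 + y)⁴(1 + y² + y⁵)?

76

(1 + y³)³ has coefficients 1,0,0,3,0,0,3,0,0,1 for degrees 0…9.
(1 + y + y² + y³) has coefficients 1,1,1,1,0,0,0,0,0,0,0,0,0,0,0,0 for degrees 0…15.
Multiplying by (1 + y)⁴ gives running coefficients 1,5,11,15,15,11,5,1,0,0,0,0,0,0,0,0 for degrees 0…15.
Finally multiplying by (1 + y² + y⁵), the product of all factors after the first has coefficients 1,5,12,20,26,27,25,23,20,16,11,5,1,0,0,0 for degrees 0…15.
[y¹⁵] = 1·0 + 3·1 + 3·16 + 1·25 = 76.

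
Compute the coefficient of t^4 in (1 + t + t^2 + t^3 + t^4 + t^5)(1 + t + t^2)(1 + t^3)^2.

7

(1 + t + t^2 + t^3 + t^4 + t^5) has coefficients 1,1,1,1,1 for degrees 0…4.
(1 + t + t^2) has coefficients 1,1,1,0,0 for degrees 0…4.
Finally multiplying by (1 + t^3)^2, the product of all factors after the first has coefficients 1,1,1,2,2 for degrees 0…4.
[t^4] = 1·2 + 1·2 + 1·1 + 1·1 + 1·1 = 7.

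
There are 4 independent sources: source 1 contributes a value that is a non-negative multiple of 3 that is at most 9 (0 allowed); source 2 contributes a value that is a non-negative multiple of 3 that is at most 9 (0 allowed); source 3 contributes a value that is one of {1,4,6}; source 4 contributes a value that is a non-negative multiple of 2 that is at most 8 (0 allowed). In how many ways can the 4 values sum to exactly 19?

The generating function for the choices is (1 + x³ + x⁶ + x⁹)·(1 + x³ + x⁶ + x⁹)·(x + x⁴ + x⁶)·(1 + x² + x⁴ + x⁶ + x⁸); the count is [x¹⁹].
(1 + x³ + x⁶ + x⁹) has coefficients 1,0,0,1,0,0,1,0,0,1 for degrees 0…9.
(1 + x³ + x⁶ + x⁹) has coefficients 1,0,0,1,0,0,1,0,0,1,0,0,0,0,0,0,0,0,0,0 for degrees 0…19.
Multiplying by (x + x⁴ + x⁶) gives running coefficients 0,1,0,0,2,0,1,2,0,1,2,0,1,1,0,1,0,0,0,0 for degrees 0…19.
Finally multiplying by (1 + x² + x⁴ + x⁶ + x⁸), the product of all factors after the first has coefficients 0,1,0,1,2,1,3,3,3,4,5,3,6,4,4,5,3,3,3,2 for degrees 0…19.
[x¹⁹] = 1·2 + 1·3 + 1·4 + 1·5 = 14.

14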